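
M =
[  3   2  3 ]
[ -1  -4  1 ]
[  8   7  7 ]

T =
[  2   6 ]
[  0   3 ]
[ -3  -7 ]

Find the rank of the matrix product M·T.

First compute MT:
[[ -3,   3],
 [ -5, -25],
 [ -5,  20]]
Now row reduce the product.
R2 ← R2 − (5/3)·R1: [0, -30]
R3 ← R3 − (5/3)·R1: [0, 15]
R3 ← R3 + (1/2)·R2: [0, 0]
2 nonzero rows, so rank(MT) = 2.

2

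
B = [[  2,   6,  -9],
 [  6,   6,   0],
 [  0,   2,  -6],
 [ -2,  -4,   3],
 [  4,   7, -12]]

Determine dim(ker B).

Row reduce to echelon form.
R2 ← R2 − (3)·R1: [0, -12, 27]
R4 ← R4 + R1: [0, 2, -6]
R5 ← R5 − (2)·R1: [0, -5, 6]
R3 ← R3 + (1/6)·R2: [0, 0, -3/2]
R4 ← R4 + (1/6)·R2: [0, 0, -3/2]
R5 ← R5 − (5/12)·R2: [0, 0, -21/4]
R4 ← R4 − R3: [0, 0, 0]
R5 ← R5 − (7/2)·R3: [0, 0, 0]
3 nonzero rows, so rank(B) = 3.
B has 3 columns; by rank–nullity, nullity = 3 − 3 = 0.

0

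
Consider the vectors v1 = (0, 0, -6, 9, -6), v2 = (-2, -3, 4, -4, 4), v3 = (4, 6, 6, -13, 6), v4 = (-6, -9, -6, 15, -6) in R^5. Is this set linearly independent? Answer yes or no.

Form the matrix with these vectors as rows and row reduce.
Swap R1 ↔ R2
R3 ← R3 + (2)·R1: [0, 0, 14, -21, 14]
R4 ← R4 − (3)·R1: [0, 0, -18, 27, -18]
R3 ← R3 + (7/3)·R2: [0, 0, 0, 0, 0]
R4 ← R4 − (3)·R2: [0, 0, 0, 0, 0]
2 nonzero rows, so the 4 vectors span a space of dimension 2.
Since 2 < 4, the vectors are linearly dependent.

no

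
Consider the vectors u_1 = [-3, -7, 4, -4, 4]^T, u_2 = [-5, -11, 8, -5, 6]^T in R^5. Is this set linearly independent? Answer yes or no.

yes

Form the matrix with these vectors as rows and row reduce.
R2 ← R2 − (5/3)·R1: [0, 2/3, 4/3, 5/3, -2/3]
2 nonzero rows, so the 2 vectors span a space of dimension 2.
Since 2 = 2, the vectors are linearly independent.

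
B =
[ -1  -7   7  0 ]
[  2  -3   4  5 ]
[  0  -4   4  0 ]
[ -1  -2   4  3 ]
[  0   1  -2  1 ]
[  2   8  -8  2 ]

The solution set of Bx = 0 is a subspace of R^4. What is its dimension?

0

Row reduce to echelon form.
R2 ← R2 + (2)·R1: [0, -17, 18, 5]
R4 ← R4 − R1: [0, 5, -3, 3]
R6 ← R6 + (2)·R1: [0, -6, 6, 2]
R3 ← R3 − (4/17)·R2: [0, 0, -4/17, -20/17]
R4 ← R4 + (5/17)·R2: [0, 0, 39/17, 76/17]
R5 ← R5 + (1/17)·R2: [0, 0, -16/17, 22/17]
R6 ← R6 − (6/17)·R2: [0, 0, -6/17, 4/17]
R4 ← R4 + (39/4)·R3: [0, 0, 0, -7]
R5 ← R5 − (4)·R3: [0, 0, 0, 6]
R6 ← R6 − (3/2)·R3: [0, 0, 0, 2]
R5 ← R5 + (6/7)·R4: [0, 0, 0, 0]
R6 ← R6 + (2/7)·R4: [0, 0, 0, 0]
4 nonzero rows, so rank(B) = 4.
B has 4 columns; by rank–nullity, nullity = 4 − 4 = 0.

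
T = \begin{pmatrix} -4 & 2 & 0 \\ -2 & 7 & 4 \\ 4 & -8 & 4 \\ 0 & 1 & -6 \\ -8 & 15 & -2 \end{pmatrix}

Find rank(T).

Row reduce to echelon form.
R2 ← R2 − (1/2)·R1: [0, 6, 4]
R3 ← R3 + R1: [0, -6, 4]
R5 ← R5 − (2)·R1: [0, 11, -2]
R3 ← R3 + R2: [0, 0, 8]
R4 ← R4 − (1/6)·R2: [0, 0, -20/3]
R5 ← R5 − (11/6)·R2: [0, 0, -28/3]
R4 ← R4 + (5/6)·R3: [0, 0, 0]
R5 ← R5 + (7/6)·R3: [0, 0, 0]
Echelon form has 3 nonzero rows, so rank(T) = 3.

3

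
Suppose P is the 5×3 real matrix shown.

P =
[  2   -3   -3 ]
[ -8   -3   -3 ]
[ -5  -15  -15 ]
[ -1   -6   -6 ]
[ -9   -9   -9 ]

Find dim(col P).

Row reduce to echelon form.
R2 ← R2 + (4)·R1: [0, -15, -15]
R3 ← R3 + (5/2)·R1: [0, -45/2, -45/2]
R4 ← R4 + (1/2)·R1: [0, -15/2, -15/2]
R5 ← R5 + (9/2)·R1: [0, -45/2, -45/2]
R3 ← R3 − (3/2)·R2: [0, 0, 0]
R4 ← R4 − (1/2)·R2: [0, 0, 0]
R5 ← R5 − (3/2)·R2: [0, 0, 0]
Echelon form has 2 nonzero rows, so rank(P) = 2.
The column space has dimension equal to the rank: 2.

2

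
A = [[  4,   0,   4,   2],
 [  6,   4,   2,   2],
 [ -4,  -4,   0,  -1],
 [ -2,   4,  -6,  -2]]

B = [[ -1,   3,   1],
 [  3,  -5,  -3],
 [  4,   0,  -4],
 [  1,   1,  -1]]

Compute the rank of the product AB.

2

First compute AB:
[[ 14,  14, -14],
 [ 16,   0, -16],
 [ -9,   7,   9],
 [-12, -28,  12]]
Now row reduce the product.
R2 ← R2 − (8/7)·R1: [0, -16, 0]
R3 ← R3 + (9/14)·R1: [0, 16, 0]
R4 ← R4 + (6/7)·R1: [0, -16, 0]
R3 ← R3 + R2: [0, 0, 0]
R4 ← R4 − R2: [0, 0, 0]
2 nonzero rows, so rank(AB) = 2.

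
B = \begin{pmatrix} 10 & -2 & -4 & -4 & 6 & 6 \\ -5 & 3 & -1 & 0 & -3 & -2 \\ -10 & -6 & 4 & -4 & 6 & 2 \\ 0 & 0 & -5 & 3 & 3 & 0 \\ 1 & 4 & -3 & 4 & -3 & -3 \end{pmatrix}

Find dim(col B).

Row reduce to echelon form.
R2 ← R2 + (1/2)·R1: [0, 2, -3, -2, 0, 1]
R3 ← R3 + R1: [0, -8, 0, -8, 12, 8]
R5 ← R5 − (1/10)·R1: [0, 21/5, -13/5, 22/5, -18/5, -18/5]
R3 ← R3 + (4)·R2: [0, 0, -12, -16, 12, 12]
R5 ← R5 − (21/10)·R2: [0, 0, 37/10, 43/5, -18/5, -57/10]
R4 ← R4 − (5/12)·R3: [0, 0, 0, 29/3, -2, -5]
R5 ← R5 + (37/120)·R3: [0, 0, 0, 11/3, 1/10, -2]
R5 ← R5 − (11/29)·R4: [0, 0, 0, 0, 249/290, -3/29]
Echelon form has 5 nonzero rows, so rank(B) = 5.
The column space has dimension equal to the rank: 5.

5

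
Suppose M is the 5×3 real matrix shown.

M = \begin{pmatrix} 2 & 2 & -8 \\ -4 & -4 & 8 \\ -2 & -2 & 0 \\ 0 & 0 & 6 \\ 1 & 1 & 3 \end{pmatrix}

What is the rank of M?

Row reduce to echelon form.
R2 ← R2 + (2)·R1: [0, 0, -8]
R3 ← R3 + R1: [0, 0, -8]
R5 ← R5 − (1/2)·R1: [0, 0, 7]
R3 ← R3 − R2: [0, 0, 0]
R4 ← R4 + (3/4)·R2: [0, 0, 0]
R5 ← R5 + (7/8)·R2: [0, 0, 0]
Echelon form has 2 nonzero rows, so rank(M) = 2.

2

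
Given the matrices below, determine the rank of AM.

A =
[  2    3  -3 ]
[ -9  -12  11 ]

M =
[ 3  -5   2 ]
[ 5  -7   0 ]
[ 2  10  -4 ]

First compute AM:
[[ 15, -61,  16],
 [-65, 239, -62]]
Now row reduce the product.
R2 ← R2 + (13/3)·R1: [0, -76/3, 22/3]
2 nonzero rows, so rank(AM) = 2.

2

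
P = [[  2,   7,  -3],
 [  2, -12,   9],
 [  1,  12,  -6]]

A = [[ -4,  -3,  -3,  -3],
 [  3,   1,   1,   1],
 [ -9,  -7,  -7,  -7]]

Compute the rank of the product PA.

First compute PA:
[[ 40,  22,  22,  22],
 [-125, -81, -81, -81],
 [ 86,  51,  51,  51]]
Now row reduce the product.
R2 ← R2 + (25/8)·R1: [0, -49/4, -49/4, -49/4]
R3 ← R3 − (43/20)·R1: [0, 37/10, 37/10, 37/10]
R3 ← R3 + (74/245)·R2: [0, 0, 0, 0]
2 nonzero rows, so rank(PA) = 2.

2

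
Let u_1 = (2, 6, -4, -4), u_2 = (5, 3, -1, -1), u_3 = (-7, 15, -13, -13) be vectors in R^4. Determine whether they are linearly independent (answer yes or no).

no

Form the matrix with these vectors as rows and row reduce.
R2 ← R2 − (5/2)·R1: [0, -12, 9, 9]
R3 ← R3 + (7/2)·R1: [0, 36, -27, -27]
R3 ← R3 + (3)·R2: [0, 0, 0, 0]
2 nonzero rows, so the 3 vectors span a space of dimension 2.
Since 2 < 3, the vectors are linearly dependent.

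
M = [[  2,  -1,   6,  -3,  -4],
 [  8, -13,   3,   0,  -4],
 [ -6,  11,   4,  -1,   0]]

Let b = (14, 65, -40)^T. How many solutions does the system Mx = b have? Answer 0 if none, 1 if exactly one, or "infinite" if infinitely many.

Row reduce the augmented matrix [M | b].
R2 ← R2 − (4)·R1: [0, -9, -21, 12, 12, 9]
R3 ← R3 + (3)·R1: [0, 8, 22, -10, -12, 2]
R3 ← R3 + (8/9)·R2: [0, 0, 10/3, 2/3, -4/3, 10]
The echelon form has 3 nonzero rows, and every pivot lies in the first 5 columns, so rank(M) = rank([M|b]) = 3.
The system is consistent.
rank = 3 < 5 unknowns, so there are infinitely many solutions.

infinite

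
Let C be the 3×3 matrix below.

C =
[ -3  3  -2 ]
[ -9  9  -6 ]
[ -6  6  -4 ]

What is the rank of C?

1

Row reduce to echelon form.
R2 ← R2 − (3)·R1: [0, 0, 0]
R3 ← R3 − (2)·R1: [0, 0, 0]
Echelon form has 1 nonzero row, so rank(C) = 1.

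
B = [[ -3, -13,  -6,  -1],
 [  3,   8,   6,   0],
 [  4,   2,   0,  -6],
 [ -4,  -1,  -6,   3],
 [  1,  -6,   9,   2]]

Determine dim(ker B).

Row reduce to echelon form.
R2 ← R2 + R1: [0, -5, 0, -1]
R3 ← R3 + (4/3)·R1: [0, -46/3, -8, -22/3]
R4 ← R4 − (4/3)·R1: [0, 49/3, 2, 13/3]
R5 ← R5 + (1/3)·R1: [0, -31/3, 7, 5/3]
R3 ← R3 − (46/15)·R2: [0, 0, -8, -64/15]
R4 ← R4 + (49/15)·R2: [0, 0, 2, 16/15]
R5 ← R5 − (31/15)·R2: [0, 0, 7, 56/15]
R4 ← R4 + (1/4)·R3: [0, 0, 0, 0]
R5 ← R5 + (7/8)·R3: [0, 0, 0, 0]
3 nonzero rows, so rank(B) = 3.
B has 4 columns; by rank–nullity, nullity = 4 − 3 = 1.

1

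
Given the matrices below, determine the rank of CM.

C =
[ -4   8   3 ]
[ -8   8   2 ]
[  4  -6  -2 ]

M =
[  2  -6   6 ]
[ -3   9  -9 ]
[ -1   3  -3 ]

1

First compute CM:
[[-35, 105, -105],
 [-42, 126, -126],
 [ 28, -84,  84]]
Now row reduce the product.
R2 ← R2 − (6/5)·R1: [0, 0, 0]
R3 ← R3 + (4/5)·R1: [0, 0, 0]
1 nonzero row, so rank(CM) = 1.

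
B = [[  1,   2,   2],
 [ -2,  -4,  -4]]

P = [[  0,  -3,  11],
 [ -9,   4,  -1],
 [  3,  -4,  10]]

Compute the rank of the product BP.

1

First compute BP:
[[-12,  -3,  29],
 [ 24,   6, -58]]
Now row reduce the product.
R2 ← R2 + (2)·R1: [0, 0, 0]
1 nonzero row, so rank(BP) = 1.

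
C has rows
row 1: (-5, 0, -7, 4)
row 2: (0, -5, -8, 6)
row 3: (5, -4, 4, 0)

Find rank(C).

Row reduce to echelon form.
R3 ← R3 + R1: [0, -4, -3, 4]
R3 ← R3 − (4/5)·R2: [0, 0, 17/5, -4/5]
Echelon form has 3 nonzero rows, so rank(C) = 3.

3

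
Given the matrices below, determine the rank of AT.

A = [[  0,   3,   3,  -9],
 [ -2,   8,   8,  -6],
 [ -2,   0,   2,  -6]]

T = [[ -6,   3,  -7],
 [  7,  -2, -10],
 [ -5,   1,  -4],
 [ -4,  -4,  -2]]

3

First compute AT:
[[ 42,  33, -24],
 [ 52,  10, -86],
 [ 26,  20,  18]]
Now row reduce the product.
R2 ← R2 − (26/21)·R1: [0, -216/7, -394/7]
R3 ← R3 − (13/21)·R1: [0, -3/7, 230/7]
R3 ← R3 − (1/72)·R2: [0, 0, 1211/36]
3 nonzero rows, so rank(AT) = 3.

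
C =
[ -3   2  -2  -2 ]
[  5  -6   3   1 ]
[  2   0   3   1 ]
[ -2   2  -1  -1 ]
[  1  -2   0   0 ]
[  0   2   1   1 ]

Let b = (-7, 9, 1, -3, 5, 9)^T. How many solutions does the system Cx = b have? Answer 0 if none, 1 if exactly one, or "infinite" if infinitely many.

0

Row reduce the augmented matrix [C | b].
R2 ← R2 + (5/3)·R1: [0, -8/3, -1/3, -7/3, -8/3]
R3 ← R3 + (2/3)·R1: [0, 4/3, 5/3, -1/3, -11/3]
R4 ← R4 − (2/3)·R1: [0, 2/3, 1/3, 1/3, 5/3]
R5 ← R5 + (1/3)·R1: [0, -4/3, -2/3, -2/3, 8/3]
R3 ← R3 + (1/2)·R2: [0, 0, 3/2, -3/2, -5]
R4 ← R4 + (1/4)·R2: [0, 0, 1/4, -1/4, 1]
R5 ← R5 − (1/2)·R2: [0, 0, -1/2, 1/2, 4]
R6 ← R6 + (3/4)·R2: [0, 0, 3/4, -3/4, 7]
R4 ← R4 − (1/6)·R3: [0, 0, 0, 0, 11/6]
R5 ← R5 + (1/3)·R3: [0, 0, 0, 0, 7/3]
R6 ← R6 − (1/2)·R3: [0, 0, 0, 0, 19/2]
R5 ← R5 − (14/11)·R4: [0, 0, 0, 0, 0]
R6 ← R6 − (57/11)·R4: [0, 0, 0, 0, 0]
The echelon form has 4 nonzero rows; the last pivot sits in the augmented column, so rank(C) = 3 but rank([C|b]) = 4.
Since the ranks differ, the system is inconsistent.
It has no solutions.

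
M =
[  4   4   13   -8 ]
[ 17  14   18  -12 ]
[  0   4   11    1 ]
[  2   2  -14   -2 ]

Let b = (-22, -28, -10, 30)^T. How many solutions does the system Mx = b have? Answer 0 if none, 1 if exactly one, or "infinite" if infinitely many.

1

Row reduce the augmented matrix [M | b].
R2 ← R2 − (17/4)·R1: [0, -3, -149/4, 22, 131/2]
R4 ← R4 − (1/2)·R1: [0, 0, -41/2, 2, 41]
R3 ← R3 + (4/3)·R2: [0, 0, -116/3, 91/3, 232/3]
R4 ← R4 − (123/232)·R3: [0, 0, 0, -3267/232, 0]
The echelon form has 4 nonzero rows, and every pivot lies in the first 4 columns, so rank(M) = rank([M|b]) = 4.
The system is consistent.
rank = 4 = number of unknowns, so the solution is unique.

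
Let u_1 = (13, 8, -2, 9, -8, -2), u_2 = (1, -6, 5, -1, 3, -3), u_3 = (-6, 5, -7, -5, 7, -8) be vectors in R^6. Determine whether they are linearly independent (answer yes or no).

yes

Form the matrix with these vectors as rows and row reduce.
R2 ← R2 − (1/13)·R1: [0, -86/13, 67/13, -22/13, 47/13, -37/13]
R3 ← R3 + (6/13)·R1: [0, 113/13, -103/13, -11/13, 43/13, -116/13]
R3 ← R3 + (113/86)·R2: [0, 0, -99/86, -132/43, 693/86, -1089/86]
3 nonzero rows, so the 3 vectors span a space of dimension 3.
Since 3 = 3, the vectors are linearly independent.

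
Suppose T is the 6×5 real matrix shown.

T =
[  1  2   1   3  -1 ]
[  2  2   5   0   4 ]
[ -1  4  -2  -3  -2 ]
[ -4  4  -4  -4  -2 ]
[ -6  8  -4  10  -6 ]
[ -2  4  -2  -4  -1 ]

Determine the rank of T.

Row reduce to echelon form.
R2 ← R2 − (2)·R1: [0, -2, 3, -6, 6]
R3 ← R3 + R1: [0, 6, -1, 0, -3]
R4 ← R4 + (4)·R1: [0, 12, 0, 8, -6]
R5 ← R5 + (6)·R1: [0, 20, 2, 28, -12]
R6 ← R6 + (2)·R1: [0, 8, 0, 2, -3]
R3 ← R3 + (3)·R2: [0, 0, 8, -18, 15]
R4 ← R4 + (6)·R2: [0, 0, 18, -28, 30]
R5 ← R5 + (10)·R2: [0, 0, 32, -32, 48]
R6 ← R6 + (4)·R2: [0, 0, 12, -22, 21]
R4 ← R4 − (9/4)·R3: [0, 0, 0, 25/2, -15/4]
R5 ← R5 − (4)·R3: [0, 0, 0, 40, -12]
R6 ← R6 − (3/2)·R3: [0, 0, 0, 5, -3/2]
R5 ← R5 − (16/5)·R4: [0, 0, 0, 0, 0]
R6 ← R6 − (2/5)·R4: [0, 0, 0, 0, 0]
Echelon form has 4 nonzero rows, so rank(T) = 4.

4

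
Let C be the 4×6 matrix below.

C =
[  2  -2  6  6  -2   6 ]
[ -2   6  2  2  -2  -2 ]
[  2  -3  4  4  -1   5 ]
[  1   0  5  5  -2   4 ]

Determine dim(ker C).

4

Row reduce to echelon form.
R2 ← R2 + R1: [0, 4, 8, 8, -4, 4]
R3 ← R3 − R1: [0, -1, -2, -2, 1, -1]
R4 ← R4 − (1/2)·R1: [0, 1, 2, 2, -1, 1]
R3 ← R3 + (1/4)·R2: [0, 0, 0, 0, 0, 0]
R4 ← R4 − (1/4)·R2: [0, 0, 0, 0, 0, 0]
2 nonzero rows, so rank(C) = 2.
C has 6 columns; by rank–nullity, nullity = 6 − 2 = 4.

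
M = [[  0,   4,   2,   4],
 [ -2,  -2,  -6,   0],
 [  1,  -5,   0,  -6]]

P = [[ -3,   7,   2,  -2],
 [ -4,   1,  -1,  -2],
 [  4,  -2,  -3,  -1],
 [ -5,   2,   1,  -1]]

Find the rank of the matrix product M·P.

First compute MP:
[[-28,   8,  -6, -14],
 [-10,  -4,  16,  14],
 [ 47, -10,   1,  14]]
Now row reduce the product.
R2 ← R2 − (5/14)·R1: [0, -48/7, 127/7, 19]
R3 ← R3 + (47/28)·R1: [0, 24/7, -127/14, -19/2]
R3 ← R3 + (1/2)·R2: [0, 0, 0, 0]
2 nonzero rows, so rank(MP) = 2.

2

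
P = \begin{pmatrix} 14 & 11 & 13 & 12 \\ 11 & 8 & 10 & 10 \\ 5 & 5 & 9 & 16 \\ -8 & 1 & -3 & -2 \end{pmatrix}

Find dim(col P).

4

Row reduce to echelon form.
R2 ← R2 − (11/14)·R1: [0, -9/14, -3/14, 4/7]
R3 ← R3 − (5/14)·R1: [0, 15/14, 61/14, 82/7]
R4 ← R4 + (4/7)·R1: [0, 51/7, 31/7, 34/7]
R3 ← R3 + (5/3)·R2: [0, 0, 4, 38/3]
R4 ← R4 + (34/3)·R2: [0, 0, 2, 34/3]
R4 ← R4 − (1/2)·R3: [0, 0, 0, 5]
Echelon form has 4 nonzero rows, so rank(P) = 4.
The column space has dimension equal to the rank: 4.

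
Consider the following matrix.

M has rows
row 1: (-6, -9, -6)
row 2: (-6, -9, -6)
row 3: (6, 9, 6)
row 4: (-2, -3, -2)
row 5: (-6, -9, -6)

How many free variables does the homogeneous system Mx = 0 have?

Row reduce to echelon form.
R2 ← R2 − R1: [0, 0, 0]
R3 ← R3 + R1: [0, 0, 0]
R4 ← R4 − (1/3)·R1: [0, 0, 0]
R5 ← R5 − R1: [0, 0, 0]
1 nonzero row, so rank(M) = 1.
M has 3 columns; by rank–nullity, nullity = 3 − 1 = 2.

2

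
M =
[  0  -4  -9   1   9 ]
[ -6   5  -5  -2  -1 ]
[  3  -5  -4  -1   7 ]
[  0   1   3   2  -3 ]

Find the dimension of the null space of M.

Row reduce to echelon form.
Swap R1 ↔ R2
R3 ← R3 + (1/2)·R1: [0, -5/2, -13/2, -2, 13/2]
R3 ← R3 − (5/8)·R2: [0, 0, -7/8, -21/8, 7/8]
R4 ← R4 + (1/4)·R2: [0, 0, 3/4, 9/4, -3/4]
R4 ← R4 + (6/7)·R3: [0, 0, 0, 0, 0]
3 nonzero rows, so rank(M) = 3.
M has 5 columns; by rank–nullity, nullity = 5 − 3 = 2.

2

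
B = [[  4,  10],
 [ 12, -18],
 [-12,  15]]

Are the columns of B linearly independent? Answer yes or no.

Row reduce B to echelon form.
R2 ← R2 − (3)·R1: [0, -48]
R3 ← R3 + (3)·R1: [0, 45]
R3 ← R3 + (15/16)·R2: [0, 0]
2 pivots among 2 columns.
Every column is a pivot column, so the columns are linearly independent.

yes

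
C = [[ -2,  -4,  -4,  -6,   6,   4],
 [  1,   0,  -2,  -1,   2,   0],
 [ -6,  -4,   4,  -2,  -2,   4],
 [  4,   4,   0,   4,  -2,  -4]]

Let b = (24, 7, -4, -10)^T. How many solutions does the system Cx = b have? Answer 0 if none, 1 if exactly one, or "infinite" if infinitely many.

infinite

Row reduce the augmented matrix [C | b].
R2 ← R2 + (1/2)·R1: [0, -2, -4, -4, 5, 2, 19]
R3 ← R3 − (3)·R1: [0, 8, 16, 16, -20, -8, -76]
R4 ← R4 + (2)·R1: [0, -4, -8, -8, 10, 4, 38]
R3 ← R3 + (4)·R2: [0, 0, 0, 0, 0, 0, 0]
R4 ← R4 − (2)·R2: [0, 0, 0, 0, 0, 0, 0]
The echelon form has 2 nonzero rows, and every pivot lies in the first 6 columns, so rank(C) = rank([C|b]) = 2.
The system is consistent.
rank = 2 < 6 unknowns, so there are infinitely many solutions.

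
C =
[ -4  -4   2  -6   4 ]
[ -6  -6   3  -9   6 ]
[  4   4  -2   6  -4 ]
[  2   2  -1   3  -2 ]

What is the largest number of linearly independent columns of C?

1

Row reduce to echelon form.
R2 ← R2 − (3/2)·R1: [0, 0, 0, 0, 0]
R3 ← R3 + R1: [0, 0, 0, 0, 0]
R4 ← R4 + (1/2)·R1: [0, 0, 0, 0, 0]
Echelon form has 1 nonzero row, so rank(C) = 1.
The rank gives the maximum number of linearly independent columns: 1.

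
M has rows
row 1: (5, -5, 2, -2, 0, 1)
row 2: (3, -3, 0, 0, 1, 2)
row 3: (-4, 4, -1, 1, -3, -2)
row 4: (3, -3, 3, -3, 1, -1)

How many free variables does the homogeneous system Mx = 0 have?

3

Row reduce to echelon form.
R2 ← R2 − (3/5)·R1: [0, 0, -6/5, 6/5, 1, 7/5]
R3 ← R3 + (4/5)·R1: [0, 0, 3/5, -3/5, -3, -6/5]
R4 ← R4 − (3/5)·R1: [0, 0, 9/5, -9/5, 1, -8/5]
R3 ← R3 + (1/2)·R2: [0, 0, 0, 0, -5/2, -1/2]
R4 ← R4 + (3/2)·R2: [0, 0, 0, 0, 5/2, 1/2]
R4 ← R4 + R3: [0, 0, 0, 0, 0, 0]
3 nonzero rows, so rank(M) = 3.
M has 6 columns; by rank–nullity, nullity = 6 − 3 = 3.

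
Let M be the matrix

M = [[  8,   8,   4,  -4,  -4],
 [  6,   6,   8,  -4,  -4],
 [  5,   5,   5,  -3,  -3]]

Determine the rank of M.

2

Row reduce to echelon form.
R2 ← R2 − (3/4)·R1: [0, 0, 5, -1, -1]
R3 ← R3 − (5/8)·R1: [0, 0, 5/2, -1/2, -1/2]
R3 ← R3 − (1/2)·R2: [0, 0, 0, 0, 0]
Echelon form has 2 nonzero rows, so rank(M) = 2.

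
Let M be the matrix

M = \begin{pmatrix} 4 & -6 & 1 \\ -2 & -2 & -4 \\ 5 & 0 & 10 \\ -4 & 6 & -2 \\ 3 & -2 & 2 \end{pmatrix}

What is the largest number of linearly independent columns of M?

3

Row reduce to echelon form.
R2 ← R2 + (1/2)·R1: [0, -5, -7/2]
R3 ← R3 − (5/4)·R1: [0, 15/2, 35/4]
R4 ← R4 + R1: [0, 0, -1]
R5 ← R5 − (3/4)·R1: [0, 5/2, 5/4]
R3 ← R3 + (3/2)·R2: [0, 0, 7/2]
R5 ← R5 + (1/2)·R2: [0, 0, -1/2]
R4 ← R4 + (2/7)·R3: [0, 0, 0]
R5 ← R5 + (1/7)·R3: [0, 0, 0]
Echelon form has 3 nonzero rows, so rank(M) = 3.
The rank gives the maximum number of linearly independent columns: 3.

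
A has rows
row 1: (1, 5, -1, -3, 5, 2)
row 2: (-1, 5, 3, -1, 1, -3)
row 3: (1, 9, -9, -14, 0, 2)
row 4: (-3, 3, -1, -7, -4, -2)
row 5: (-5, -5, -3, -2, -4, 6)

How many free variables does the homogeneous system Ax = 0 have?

1

Row reduce to echelon form.
R2 ← R2 + R1: [0, 10, 2, -4, 6, -1]
R3 ← R3 − R1: [0, 4, -8, -11, -5, 0]
R4 ← R4 + (3)·R1: [0, 18, -4, -16, 11, 4]
R5 ← R5 + (5)·R1: [0, 20, -8, -17, 21, 16]
R3 ← R3 − (2/5)·R2: [0, 0, -44/5, -47/5, -37/5, 2/5]
R4 ← R4 − (9/5)·R2: [0, 0, -38/5, -44/5, 1/5, 29/5]
R5 ← R5 − (2)·R2: [0, 0, -12, -9, 9, 18]
R4 ← R4 − (19/22)·R3: [0, 0, 0, -15/22, 145/22, 60/11]
R5 ← R5 − (15/11)·R3: [0, 0, 0, 42/11, 210/11, 192/11]
R5 ← R5 + (28/5)·R4: [0, 0, 0, 0, 56, 48]
5 nonzero rows, so rank(A) = 5.
A has 6 columns; by rank–nullity, nullity = 6 − 5 = 1.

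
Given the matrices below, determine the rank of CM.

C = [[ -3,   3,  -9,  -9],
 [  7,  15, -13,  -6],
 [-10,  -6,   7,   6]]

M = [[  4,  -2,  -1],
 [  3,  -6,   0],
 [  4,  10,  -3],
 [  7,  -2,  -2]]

First compute CM:
[[-102, -84,  48],
 [-21, -222,  44],
 [ 12, 114, -23]]
Now row reduce the product.
R2 ← R2 − (7/34)·R1: [0, -3480/17, 580/17]
R3 ← R3 + (2/17)·R1: [0, 1770/17, -295/17]
R3 ← R3 + (59/116)·R2: [0, 0, 0]
2 nonzero rows, so rank(CM) = 2.

2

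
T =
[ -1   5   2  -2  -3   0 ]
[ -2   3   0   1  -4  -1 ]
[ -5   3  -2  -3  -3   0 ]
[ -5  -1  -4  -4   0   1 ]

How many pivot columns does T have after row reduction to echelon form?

4

Row reduce to echelon form.
R2 ← R2 − (2)·R1: [0, -7, -4, 5, 2, -1]
R3 ← R3 − (5)·R1: [0, -22, -12, 7, 12, 0]
R4 ← R4 − (5)·R1: [0, -26, -14, 6, 15, 1]
R3 ← R3 − (22/7)·R2: [0, 0, 4/7, -61/7, 40/7, 22/7]
R4 ← R4 − (26/7)·R2: [0, 0, 6/7, -88/7, 53/7, 33/7]
R4 ← R4 − (3/2)·R3: [0, 0, 0, 1/2, -1, 0]
Echelon form has 4 nonzero rows, so rank(T) = 4.
Each nonzero row contributes one pivot column: 4 pivot columns.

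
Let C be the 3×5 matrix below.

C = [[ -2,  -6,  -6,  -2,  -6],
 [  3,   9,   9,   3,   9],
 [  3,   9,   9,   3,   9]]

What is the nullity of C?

Row reduce to echelon form.
R2 ← R2 + (3/2)·R1: [0, 0, 0, 0, 0]
R3 ← R3 + (3/2)·R1: [0, 0, 0, 0, 0]
1 nonzero row, so rank(C) = 1.
C has 5 columns; by rank–nullity, nullity = 5 − 1 = 4.

4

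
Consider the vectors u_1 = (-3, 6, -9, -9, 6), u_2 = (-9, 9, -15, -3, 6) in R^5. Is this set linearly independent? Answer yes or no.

yes

Form the matrix with these vectors as rows and row reduce.
R2 ← R2 − (3)·R1: [0, -9, 12, 24, -12]
2 nonzero rows, so the 2 vectors span a space of dimension 2.
Since 2 = 2, the vectors are linearly independent.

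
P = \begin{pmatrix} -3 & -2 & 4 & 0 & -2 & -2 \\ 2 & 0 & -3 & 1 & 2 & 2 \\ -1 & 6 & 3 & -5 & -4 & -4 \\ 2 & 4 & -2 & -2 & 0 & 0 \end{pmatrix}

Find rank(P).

2

Row reduce to echelon form.
R2 ← R2 + (2/3)·R1: [0, -4/3, -1/3, 1, 2/3, 2/3]
R3 ← R3 − (1/3)·R1: [0, 20/3, 5/3, -5, -10/3, -10/3]
R4 ← R4 + (2/3)·R1: [0, 8/3, 2/3, -2, -4/3, -4/3]
R3 ← R3 + (5)·R2: [0, 0, 0, 0, 0, 0]
R4 ← R4 + (2)·R2: [0, 0, 0, 0, 0, 0]
Echelon form has 2 nonzero rows, so rank(P) = 2.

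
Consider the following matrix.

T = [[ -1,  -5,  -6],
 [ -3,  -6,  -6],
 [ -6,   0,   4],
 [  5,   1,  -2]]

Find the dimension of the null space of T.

1

Row reduce to echelon form.
R2 ← R2 − (3)·R1: [0, 9, 12]
R3 ← R3 − (6)·R1: [0, 30, 40]
R4 ← R4 + (5)·R1: [0, -24, -32]
R3 ← R3 − (10/3)·R2: [0, 0, 0]
R4 ← R4 + (8/3)·R2: [0, 0, 0]
2 nonzero rows, so rank(T) = 2.
T has 3 columns; by rank–nullity, nullity = 3 − 2 = 1.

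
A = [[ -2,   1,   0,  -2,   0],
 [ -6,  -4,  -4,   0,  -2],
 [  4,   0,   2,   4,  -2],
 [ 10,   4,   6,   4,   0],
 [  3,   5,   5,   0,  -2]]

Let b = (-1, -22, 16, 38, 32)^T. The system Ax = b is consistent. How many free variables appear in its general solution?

Row reduce the augmented matrix [A | b].
R2 ← R2 − (3)·R1: [0, -7, -4, 6, -2, -19]
R3 ← R3 + (2)·R1: [0, 2, 2, 0, -2, 14]
R4 ← R4 + (5)·R1: [0, 9, 6, -6, 0, 33]
R5 ← R5 + (3/2)·R1: [0, 13/2, 5, -3, -2, 61/2]
R3 ← R3 + (2/7)·R2: [0, 0, 6/7, 12/7, -18/7, 60/7]
R4 ← R4 + (9/7)·R2: [0, 0, 6/7, 12/7, -18/7, 60/7]
R5 ← R5 + (13/14)·R2: [0, 0, 9/7, 18/7, -27/7, 90/7]
R4 ← R4 − R3: [0, 0, 0, 0, 0, 0]
R5 ← R5 − (3/2)·R3: [0, 0, 0, 0, 0, 0]
The echelon form has 3 nonzero rows, and every pivot lies in the first 5 columns, so rank(A) = rank([A|b]) = 3.
The system is consistent.
Free variables = (unknowns) − (rank) = 5 − 3 = 2.

2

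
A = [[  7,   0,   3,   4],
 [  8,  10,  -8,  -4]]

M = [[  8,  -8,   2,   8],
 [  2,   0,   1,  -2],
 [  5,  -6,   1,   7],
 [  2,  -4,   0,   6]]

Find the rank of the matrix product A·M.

2

First compute AM:
[[ 79, -90,  17, 101],
 [ 36,   0,  18, -36]]
Now row reduce the product.
R2 ← R2 − (36/79)·R1: [0, 3240/79, 810/79, -6480/79]
2 nonzero rows, so rank(AM) = 2.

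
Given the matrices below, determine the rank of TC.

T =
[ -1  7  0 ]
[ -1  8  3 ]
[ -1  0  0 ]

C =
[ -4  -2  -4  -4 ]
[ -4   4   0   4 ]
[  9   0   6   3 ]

First compute TC:
[[-24,  30,   4,  32],
 [ -1,  34,  22,  45],
 [  4,   2,   4,   4]]
Now row reduce the product.
R2 ← R2 − (1/24)·R1: [0, 131/4, 131/6, 131/3]
R3 ← R3 + (1/6)·R1: [0, 7, 14/3, 28/3]
R3 ← R3 − (28/131)·R2: [0, 0, 0, 0]
2 nonzero rows, so rank(TC) = 2.

2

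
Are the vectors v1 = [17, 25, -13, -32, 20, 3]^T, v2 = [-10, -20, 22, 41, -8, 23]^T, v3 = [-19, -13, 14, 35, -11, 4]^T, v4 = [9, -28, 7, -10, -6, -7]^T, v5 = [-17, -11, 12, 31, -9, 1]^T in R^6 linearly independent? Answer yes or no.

Form the matrix with these vectors as rows and row reduce.
R2 ← R2 + (10/17)·R1: [0, -90/17, 244/17, 377/17, 64/17, 421/17]
R3 ← R3 + (19/17)·R1: [0, 254/17, -9/17, -13/17, 193/17, 125/17]
R4 ← R4 − (9/17)·R1: [0, -701/17, 236/17, 118/17, -282/17, -146/17]
R5 ← R5 + R1: [0, 14, -1, -1, 11, 4]
R3 ← R3 + (127/45)·R2: [0, 0, 1799/45, 2782/45, 989/45, 3476/45]
R4 ← R4 − (701/90)·R2: [0, 0, -4406/45, -14921/90, -2066/45, -18133/90]
R5 ← R5 + (119/45)·R2: [0, 0, 1663/45, 2594/45, 943/45, 3127/45]
R4 ← R4 + (4406/1799)·R3: [0, 0, 0, -51731/3598, 14240/1799, -44239/3598]
R5 ← R5 − (1663/1799)·R3: [0, 0, 0, 892/1799, 1150/1799, -3447/1799]
R5 ← R5 + (1784/51731)·R4: [0, 0, 0, 0, 47190/51731, -121055/51731]
5 nonzero rows, so the 5 vectors span a space of dimension 5.
Since 5 = 5, the vectors are linearly independent.

yes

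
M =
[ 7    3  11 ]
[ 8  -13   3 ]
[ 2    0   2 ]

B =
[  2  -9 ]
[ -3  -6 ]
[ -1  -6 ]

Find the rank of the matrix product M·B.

First compute MB:
[[ -6, -147],
 [ 52, -12],
 [  2, -30]]
Now row reduce the product.
R2 ← R2 + (26/3)·R1: [0, -1286]
R3 ← R3 + (1/3)·R1: [0, -79]
R3 ← R3 − (79/1286)·R2: [0, 0]
2 nonzero rows, so rank(MB) = 2.

2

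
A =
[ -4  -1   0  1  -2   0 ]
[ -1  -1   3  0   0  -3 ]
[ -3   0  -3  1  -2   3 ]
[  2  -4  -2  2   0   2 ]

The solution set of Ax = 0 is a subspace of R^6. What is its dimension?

Row reduce to echelon form.
R2 ← R2 − (1/4)·R1: [0, -3/4, 3, -1/4, 1/2, -3]
R3 ← R3 − (3/4)·R1: [0, 3/4, -3, 1/4, -1/2, 3]
R4 ← R4 + (1/2)·R1: [0, -9/2, -2, 5/2, -1, 2]
R3 ← R3 + R2: [0, 0, 0, 0, 0, 0]
R4 ← R4 − (6)·R2: [0, 0, -20, 4, -4, 20]
Swap R3 ↔ R4
3 nonzero rows, so rank(A) = 3.
A has 6 columns; by rank–nullity, nullity = 6 − 3 = 3.

3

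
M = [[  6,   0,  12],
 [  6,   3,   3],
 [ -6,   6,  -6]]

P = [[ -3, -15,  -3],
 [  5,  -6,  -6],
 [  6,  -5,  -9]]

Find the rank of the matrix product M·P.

3

First compute MP:
[[ 54, -150, -126],
 [ 15, -123, -63],
 [ 12,  84,  36]]
Now row reduce the product.
R2 ← R2 − (5/18)·R1: [0, -244/3, -28]
R3 ← R3 − (2/9)·R1: [0, 352/3, 64]
R3 ← R3 + (88/61)·R2: [0, 0, 1440/61]
3 nonzero rows, so rank(MP) = 3.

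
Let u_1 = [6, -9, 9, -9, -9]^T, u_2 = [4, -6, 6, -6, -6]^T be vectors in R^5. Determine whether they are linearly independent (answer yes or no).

no

Form the matrix with these vectors as rows and row reduce.
R2 ← R2 − (2/3)·R1: [0, 0, 0, 0, 0]
1 nonzero row, so the 2 vectors span a space of dimension 1.
Since 1 < 2, the vectors are linearly dependent.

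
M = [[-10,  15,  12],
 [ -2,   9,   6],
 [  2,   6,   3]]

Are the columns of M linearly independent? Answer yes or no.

Row reduce M to echelon form.
R2 ← R2 − (1/5)·R1: [0, 6, 18/5]
R3 ← R3 + (1/5)·R1: [0, 9, 27/5]
R3 ← R3 − (3/2)·R2: [0, 0, 0]
2 pivots among 3 columns.
Only 2 < 3 pivot columns, so the columns are linearly dependent.

no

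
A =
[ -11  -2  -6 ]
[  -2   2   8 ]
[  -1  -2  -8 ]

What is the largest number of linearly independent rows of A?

Row reduce to echelon form.
R2 ← R2 − (2/11)·R1: [0, 26/11, 100/11]
R3 ← R3 − (1/11)·R1: [0, -20/11, -82/11]
R3 ← R3 + (10/13)·R2: [0, 0, -6/13]
Echelon form has 3 nonzero rows, so rank(A) = 3.
The rank gives the maximum number of linearly independent rows: 3.

3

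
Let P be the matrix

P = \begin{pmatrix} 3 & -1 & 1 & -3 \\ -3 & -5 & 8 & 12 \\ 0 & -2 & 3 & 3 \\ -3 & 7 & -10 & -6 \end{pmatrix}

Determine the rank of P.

Row reduce to echelon form.
R2 ← R2 + R1: [0, -6, 9, 9]
R4 ← R4 + R1: [0, 6, -9, -9]
R3 ← R3 − (1/3)·R2: [0, 0, 0, 0]
R4 ← R4 + R2: [0, 0, 0, 0]
Echelon form has 2 nonzero rows, so rank(P) = 2.

2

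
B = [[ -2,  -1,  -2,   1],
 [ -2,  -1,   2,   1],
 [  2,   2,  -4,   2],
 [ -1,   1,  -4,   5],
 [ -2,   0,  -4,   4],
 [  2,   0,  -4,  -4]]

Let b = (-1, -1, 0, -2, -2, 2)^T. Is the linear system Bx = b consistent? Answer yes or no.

yes

Row reduce the augmented matrix [B | b].
R2 ← R2 − R1: [0, 0, 4, 0, 0]
R3 ← R3 + R1: [0, 1, -6, 3, -1]
R4 ← R4 − (1/2)·R1: [0, 3/2, -3, 9/2, -3/2]
R5 ← R5 − R1: [0, 1, -2, 3, -1]
R6 ← R6 + R1: [0, -1, -6, -3, 1]
Swap R2 ↔ R3
R4 ← R4 − (3/2)·R2: [0, 0, 6, 0, 0]
R5 ← R5 − R2: [0, 0, 4, 0, 0]
R6 ← R6 + R2: [0, 0, -12, 0, 0]
R4 ← R4 − (3/2)·R3: [0, 0, 0, 0, 0]
R5 ← R5 − R3: [0, 0, 0, 0, 0]
R6 ← R6 + (3)·R3: [0, 0, 0, 0, 0]
The echelon form has 3 nonzero rows, and every pivot lies in the first 4 columns, so rank(B) = rank([B|b]) = 3.
The system is consistent.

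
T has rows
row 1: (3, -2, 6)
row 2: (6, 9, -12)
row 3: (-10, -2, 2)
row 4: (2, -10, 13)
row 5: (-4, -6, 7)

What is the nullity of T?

Row reduce to echelon form.
R2 ← R2 − (2)·R1: [0, 13, -24]
R3 ← R3 + (10/3)·R1: [0, -26/3, 22]
R4 ← R4 − (2/3)·R1: [0, -26/3, 9]
R5 ← R5 + (4/3)·R1: [0, -26/3, 15]
R3 ← R3 + (2/3)·R2: [0, 0, 6]
R4 ← R4 + (2/3)·R2: [0, 0, -7]
R5 ← R5 + (2/3)·R2: [0, 0, -1]
R4 ← R4 + (7/6)·R3: [0, 0, 0]
R5 ← R5 + (1/6)·R3: [0, 0, 0]
3 nonzero rows, so rank(T) = 3.
T has 3 columns; by rank–nullity, nullity = 3 − 3 = 0.

0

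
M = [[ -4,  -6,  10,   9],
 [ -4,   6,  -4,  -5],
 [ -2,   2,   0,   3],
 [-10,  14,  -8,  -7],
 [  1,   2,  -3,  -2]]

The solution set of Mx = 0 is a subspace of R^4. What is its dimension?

0

Row reduce to echelon form.
R2 ← R2 − R1: [0, 12, -14, -14]
R3 ← R3 − (1/2)·R1: [0, 5, -5, -3/2]
R4 ← R4 − (5/2)·R1: [0, 29, -33, -59/2]
R5 ← R5 + (1/4)·R1: [0, 1/2, -1/2, 1/4]
R3 ← R3 − (5/12)·R2: [0, 0, 5/6, 13/3]
R4 ← R4 − (29/12)·R2: [0, 0, 5/6, 13/3]
R5 ← R5 − (1/24)·R2: [0, 0, 1/12, 5/6]
R4 ← R4 − R3: [0, 0, 0, 0]
R5 ← R5 − (1/10)·R3: [0, 0, 0, 2/5]
Swap R4 ↔ R5
4 nonzero rows, so rank(M) = 4.
M has 4 columns; by rank–nullity, nullity = 4 − 4 = 0.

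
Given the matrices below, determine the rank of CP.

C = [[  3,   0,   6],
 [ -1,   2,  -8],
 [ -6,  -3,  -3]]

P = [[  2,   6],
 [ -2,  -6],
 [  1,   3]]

First compute CP:
[[ 12,  36],
 [-14, -42],
 [ -9, -27]]
Now row reduce the product.
R2 ← R2 + (7/6)·R1: [0, 0]
R3 ← R3 + (3/4)·R1: [0, 0]
1 nonzero row, so rank(CP) = 1.

1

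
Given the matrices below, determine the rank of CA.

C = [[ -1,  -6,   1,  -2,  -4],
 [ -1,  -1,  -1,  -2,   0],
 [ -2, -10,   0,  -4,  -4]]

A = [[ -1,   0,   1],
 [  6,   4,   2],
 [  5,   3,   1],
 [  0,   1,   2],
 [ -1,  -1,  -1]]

2

First compute CA:
[[-26, -19, -12],
 [-10,  -9,  -8],
 [-54, -40, -26]]
Now row reduce the product.
R2 ← R2 − (5/13)·R1: [0, -22/13, -44/13]
R3 ← R3 − (27/13)·R1: [0, -7/13, -14/13]
R3 ← R3 − (7/22)·R2: [0, 0, 0]
2 nonzero rows, so rank(CA) = 2.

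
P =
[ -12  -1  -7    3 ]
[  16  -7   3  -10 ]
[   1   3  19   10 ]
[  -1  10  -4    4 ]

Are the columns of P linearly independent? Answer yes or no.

yes

Row reduce P to echelon form.
R2 ← R2 + (4/3)·R1: [0, -25/3, -19/3, -6]
R3 ← R3 + (1/12)·R1: [0, 35/12, 221/12, 41/4]
R4 ← R4 − (1/12)·R1: [0, 121/12, -41/12, 15/4]
R3 ← R3 + (7/20)·R2: [0, 0, 81/5, 163/20]
R4 ← R4 + (121/100)·R2: [0, 0, -277/25, -351/100]
R4 ← R4 + (277/405)·R3: [0, 0, 0, 836/405]
4 pivots among 4 columns.
Every column is a pivot column, so the columns are linearly independent.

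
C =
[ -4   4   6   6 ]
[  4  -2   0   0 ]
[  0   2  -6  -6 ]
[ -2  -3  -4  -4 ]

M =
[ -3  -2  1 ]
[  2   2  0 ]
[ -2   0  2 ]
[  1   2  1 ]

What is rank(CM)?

2

First compute CM:
[[ 14,  28,  14],
 [-16, -12,   4],
 [ 10,  -8, -18],
 [  4, -10, -14]]
Now row reduce the product.
R2 ← R2 + (8/7)·R1: [0, 20, 20]
R3 ← R3 − (5/7)·R1: [0, -28, -28]
R4 ← R4 − (2/7)·R1: [0, -18, -18]
R3 ← R3 + (7/5)·R2: [0, 0, 0]
R4 ← R4 + (9/10)·R2: [0, 0, 0]
2 nonzero rows, so rank(CM) = 2.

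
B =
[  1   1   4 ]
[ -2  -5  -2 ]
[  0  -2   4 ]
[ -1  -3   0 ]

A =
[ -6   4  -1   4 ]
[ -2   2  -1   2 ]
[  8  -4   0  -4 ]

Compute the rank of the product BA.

First compute BA:
[[ 24, -10,  -2, -10],
 [  6, -10,   7, -10],
 [ 36, -20,   2, -20],
 [ 12, -10,   4, -10]]
Now row reduce the product.
R2 ← R2 − (1/4)·R1: [0, -15/2, 15/2, -15/2]
R3 ← R3 − (3/2)·R1: [0, -5, 5, -5]
R4 ← R4 − (1/2)·R1: [0, -5, 5, -5]
R3 ← R3 − (2/3)·R2: [0, 0, 0, 0]
R4 ← R4 − (2/3)·R2: [0, 0, 0, 0]
2 nonzero rows, so rank(BA) = 2.

2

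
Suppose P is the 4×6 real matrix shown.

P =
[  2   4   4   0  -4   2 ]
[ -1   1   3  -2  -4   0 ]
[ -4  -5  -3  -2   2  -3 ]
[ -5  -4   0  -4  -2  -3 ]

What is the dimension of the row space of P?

Row reduce to echelon form.
R2 ← R2 + (1/2)·R1: [0, 3, 5, -2, -6, 1]
R3 ← R3 + (2)·R1: [0, 3, 5, -2, -6, 1]
R4 ← R4 + (5/2)·R1: [0, 6, 10, -4, -12, 2]
R3 ← R3 − R2: [0, 0, 0, 0, 0, 0]
R4 ← R4 − (2)·R2: [0, 0, 0, 0, 0, 0]
Echelon form has 2 nonzero rows, so rank(P) = 2.
The row space has dimension equal to the rank: 2.

2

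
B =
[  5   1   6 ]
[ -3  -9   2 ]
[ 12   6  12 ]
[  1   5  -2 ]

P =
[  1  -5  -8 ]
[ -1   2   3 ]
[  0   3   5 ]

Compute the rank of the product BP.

2

First compute BP:
[[  4,  -5,  -7],
 [  6,   3,   7],
 [  6, -12, -18],
 [ -4,  -1,  -3]]
Now row reduce the product.
R2 ← R2 − (3/2)·R1: [0, 21/2, 35/2]
R3 ← R3 − (3/2)·R1: [0, -9/2, -15/2]
R4 ← R4 + R1: [0, -6, -10]
R3 ← R3 + (3/7)·R2: [0, 0, 0]
R4 ← R4 + (4/7)·R2: [0, 0, 0]
2 nonzero rows, so rank(BP) = 2.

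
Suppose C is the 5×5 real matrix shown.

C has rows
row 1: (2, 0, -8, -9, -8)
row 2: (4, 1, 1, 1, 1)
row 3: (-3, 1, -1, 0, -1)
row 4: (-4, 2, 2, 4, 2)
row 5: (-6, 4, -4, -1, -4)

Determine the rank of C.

Row reduce to echelon form.
R2 ← R2 − (2)·R1: [0, 1, 17, 19, 17]
R3 ← R3 + (3/2)·R1: [0, 1, -13, -27/2, -13]
R4 ← R4 + (2)·R1: [0, 2, -14, -14, -14]
R5 ← R5 + (3)·R1: [0, 4, -28, -28, -28]
R3 ← R3 − R2: [0, 0, -30, -65/2, -30]
R4 ← R4 − (2)·R2: [0, 0, -48, -52, -48]
R5 ← R5 − (4)·R2: [0, 0, -96, -104, -96]
R4 ← R4 − (8/5)·R3: [0, 0, 0, 0, 0]
R5 ← R5 − (16/5)·R3: [0, 0, 0, 0, 0]
Echelon form has 3 nonzero rows, so rank(C) = 3.

3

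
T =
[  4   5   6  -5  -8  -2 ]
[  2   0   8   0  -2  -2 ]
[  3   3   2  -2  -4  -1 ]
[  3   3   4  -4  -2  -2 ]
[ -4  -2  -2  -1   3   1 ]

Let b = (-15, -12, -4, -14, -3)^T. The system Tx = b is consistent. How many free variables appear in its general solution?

Row reduce the augmented matrix [T | b].
R2 ← R2 − (1/2)·R1: [0, -5/2, 5, 5/2, 2, -1, -9/2]
R3 ← R3 − (3/4)·R1: [0, -3/4, -5/2, 7/4, 2, 1/2, 29/4]
R4 ← R4 − (3/4)·R1: [0, -3/4, -1/2, -1/4, 4, -1/2, -11/4]
R5 ← R5 + R1: [0, 3, 4, -6, -5, -1, -18]
R3 ← R3 − (3/10)·R2: [0, 0, -4, 1, 7/5, 4/5, 43/5]
R4 ← R4 − (3/10)·R2: [0, 0, -2, -1, 17/5, -1/5, -7/5]
R5 ← R5 + (6/5)·R2: [0, 0, 10, -3, -13/5, -11/5, -117/5]
R4 ← R4 − (1/2)·R3: [0, 0, 0, -3/2, 27/10, -3/5, -57/10]
R5 ← R5 + (5/2)·R3: [0, 0, 0, -1/2, 9/10, -1/5, -19/10]
R5 ← R5 − (1/3)·R4: [0, 0, 0, 0, 0, 0, 0]
The echelon form has 4 nonzero rows, and every pivot lies in the first 6 columns, so rank(T) = rank([T|b]) = 4.
The system is consistent.
Free variables = (unknowns) − (rank) = 6 − 4 = 2.

2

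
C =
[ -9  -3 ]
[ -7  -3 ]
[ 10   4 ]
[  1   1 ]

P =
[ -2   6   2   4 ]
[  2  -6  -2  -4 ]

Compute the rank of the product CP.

1

First compute CP:
[[ 12, -36, -12, -24],
 [  8, -24,  -8, -16],
 [-12,  36,  12,  24],
 [  0,   0,   0,   0]]
Now row reduce the product.
R2 ← R2 − (2/3)·R1: [0, 0, 0, 0]
R3 ← R3 + R1: [0, 0, 0, 0]
1 nonzero row, so rank(CP) = 1.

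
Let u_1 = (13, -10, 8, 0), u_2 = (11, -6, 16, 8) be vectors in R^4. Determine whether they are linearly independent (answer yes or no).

yes

Form the matrix with these vectors as rows and row reduce.
R2 ← R2 − (11/13)·R1: [0, 32/13, 120/13, 8]
2 nonzero rows, so the 2 vectors span a space of dimension 2.
Since 2 = 2, the vectors are linearly independent.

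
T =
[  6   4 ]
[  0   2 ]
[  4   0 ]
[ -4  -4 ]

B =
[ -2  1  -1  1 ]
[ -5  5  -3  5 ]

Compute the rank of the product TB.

2

First compute TB:
[[-32,  26, -18,  26],
 [-10,  10,  -6,  10],
 [ -8,   4,  -4,   4],
 [ 28, -24,  16, -24]]
Now row reduce the product.
R2 ← R2 − (5/16)·R1: [0, 15/8, -3/8, 15/8]
R3 ← R3 − (1/4)·R1: [0, -5/2, 1/2, -5/2]
R4 ← R4 + (7/8)·R1: [0, -5/4, 1/4, -5/4]
R3 ← R3 + (4/3)·R2: [0, 0, 0, 0]
R4 ← R4 + (2/3)·R2: [0, 0, 0, 0]
2 nonzero rows, so rank(TB) = 2.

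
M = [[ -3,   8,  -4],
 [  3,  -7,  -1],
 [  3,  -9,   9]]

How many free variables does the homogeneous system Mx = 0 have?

Row reduce to echelon form.
R2 ← R2 + R1: [0, 1, -5]
R3 ← R3 + R1: [0, -1, 5]
R3 ← R3 + R2: [0, 0, 0]
2 nonzero rows, so rank(M) = 2.
M has 3 columns; by rank–nullity, nullity = 3 − 2 = 1.

1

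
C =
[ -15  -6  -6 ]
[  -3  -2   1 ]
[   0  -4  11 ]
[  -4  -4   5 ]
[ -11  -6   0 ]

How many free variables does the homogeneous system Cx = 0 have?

Row reduce to echelon form.
R2 ← R2 − (1/5)·R1: [0, -4/5, 11/5]
R4 ← R4 − (4/15)·R1: [0, -12/5, 33/5]
R5 ← R5 − (11/15)·R1: [0, -8/5, 22/5]
R3 ← R3 − (5)·R2: [0, 0, 0]
R4 ← R4 − (3)·R2: [0, 0, 0]
R5 ← R5 − (2)·R2: [0, 0, 0]
2 nonzero rows, so rank(C) = 2.
C has 3 columns; by rank–nullity, nullity = 3 − 2 = 1.

1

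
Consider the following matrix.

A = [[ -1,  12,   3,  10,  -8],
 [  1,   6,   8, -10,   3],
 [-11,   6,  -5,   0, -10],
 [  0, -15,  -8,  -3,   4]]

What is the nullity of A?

1

Row reduce to echelon form.
R2 ← R2 + R1: [0, 18, 11, 0, -5]
R3 ← R3 − (11)·R1: [0, -126, -38, -110, 78]
R3 ← R3 + (7)·R2: [0, 0, 39, -110, 43]
R4 ← R4 + (5/6)·R2: [0, 0, 7/6, -3, -1/6]
R4 ← R4 − (7/234)·R3: [0, 0, 0, 34/117, -170/117]
4 nonzero rows, so rank(A) = 4.
A has 5 columns; by rank–nullity, nullity = 5 − 4 = 1.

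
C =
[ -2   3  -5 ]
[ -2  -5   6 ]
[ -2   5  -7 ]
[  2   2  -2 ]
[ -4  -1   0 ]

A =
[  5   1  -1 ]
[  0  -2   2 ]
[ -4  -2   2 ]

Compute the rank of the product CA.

First compute CA:
[[ 10,   2,  -2],
 [-34,  -4,   4],
 [ 18,   2,  -2],
 [ 18,   2,  -2],
 [-20,  -2,   2]]
Now row reduce the product.
R2 ← R2 + (17/5)·R1: [0, 14/5, -14/5]
R3 ← R3 − (9/5)·R1: [0, -8/5, 8/5]
R4 ← R4 − (9/5)·R1: [0, -8/5, 8/5]
R5 ← R5 + (2)·R1: [0, 2, -2]
R3 ← R3 + (4/7)·R2: [0, 0, 0]
R4 ← R4 + (4/7)·R2: [0, 0, 0]
R5 ← R5 − (5/7)·R2: [0, 0, 0]
2 nonzero rows, so rank(CA) = 2.

2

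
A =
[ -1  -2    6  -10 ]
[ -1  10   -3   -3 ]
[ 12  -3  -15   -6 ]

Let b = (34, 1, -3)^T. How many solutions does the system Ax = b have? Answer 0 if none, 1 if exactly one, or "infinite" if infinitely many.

infinite

Row reduce the augmented matrix [A | b].
R2 ← R2 − R1: [0, 12, -9, 7, -33]
R3 ← R3 + (12)·R1: [0, -27, 57, -126, 405]
R3 ← R3 + (9/4)·R2: [0, 0, 147/4, -441/4, 1323/4]
The echelon form has 3 nonzero rows, and every pivot lies in the first 4 columns, so rank(A) = rank([A|b]) = 3.
The system is consistent.
rank = 3 < 4 unknowns, so there are infinitely many solutions.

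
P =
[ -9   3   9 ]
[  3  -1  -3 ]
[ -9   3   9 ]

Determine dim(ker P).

2

Row reduce to echelon form.
R2 ← R2 + (1/3)·R1: [0, 0, 0]
R3 ← R3 − R1: [0, 0, 0]
1 nonzero row, so rank(P) = 1.
P has 3 columns; by rank–nullity, nullity = 3 − 1 = 2.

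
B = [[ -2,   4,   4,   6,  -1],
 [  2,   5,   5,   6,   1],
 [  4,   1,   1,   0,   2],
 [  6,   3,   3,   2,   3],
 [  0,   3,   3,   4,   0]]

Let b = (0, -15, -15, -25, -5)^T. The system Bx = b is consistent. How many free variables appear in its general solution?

Row reduce the augmented matrix [B | b].
R2 ← R2 + R1: [0, 9, 9, 12, 0, -15]
R3 ← R3 + (2)·R1: [0, 9, 9, 12, 0, -15]
R4 ← R4 + (3)·R1: [0, 15, 15, 20, 0, -25]
R3 ← R3 − R2: [0, 0, 0, 0, 0, 0]
R4 ← R4 − (5/3)·R2: [0, 0, 0, 0, 0, 0]
R5 ← R5 − (1/3)·R2: [0, 0, 0, 0, 0, 0]
The echelon form has 2 nonzero rows, and every pivot lies in the first 5 columns, so rank(B) = rank([B|b]) = 2.
The system is consistent.
Free variables = (unknowns) − (rank) = 5 − 2 = 3.

3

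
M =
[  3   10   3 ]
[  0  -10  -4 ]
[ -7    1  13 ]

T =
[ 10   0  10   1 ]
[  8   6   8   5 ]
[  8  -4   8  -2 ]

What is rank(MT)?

2

First compute MT:
[[134,  48, 134,  47],
 [-112, -44, -112, -42],
 [ 42, -46,  42, -28]]
Now row reduce the product.
R2 ← R2 + (56/67)·R1: [0, -260/67, 0, -182/67]
R3 ← R3 − (21/67)·R1: [0, -4090/67, 0, -2863/67]
R3 ← R3 − (409/26)·R2: [0, 0, 0, 0]
2 nonzero rows, so rank(MT) = 2.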